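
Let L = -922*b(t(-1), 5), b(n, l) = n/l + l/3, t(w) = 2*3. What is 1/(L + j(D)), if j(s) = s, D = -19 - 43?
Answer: -15/40576 ≈ -0.00036968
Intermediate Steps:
t(w) = 6
b(n, l) = l/3 + n/l (b(n, l) = n/l + l*(⅓) = n/l + l/3 = l/3 + n/l)
D = -62
L = -39646/15 (L = -922*((⅓)*5 + 6/5) = -922*(5/3 + 6*(⅕)) = -922*(5/3 + 6/5) = -922*43/15 = -39646/15 ≈ -2643.1)
1/(L + j(D)) = 1/(-39646/15 - 62) = 1/(-40576/15) = -15/40576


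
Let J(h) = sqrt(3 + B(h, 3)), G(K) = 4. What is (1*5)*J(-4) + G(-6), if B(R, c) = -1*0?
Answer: 4 + 5*sqrt(3) ≈ 12.660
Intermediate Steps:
B(R, c) = 0
J(h) = sqrt(3) (J(h) = sqrt(3 + 0) = sqrt(3))
(1*5)*J(-4) + G(-6) = (1*5)*sqrt(3) + 4 = 5*sqrt(3) + 4 = 4 + 5*sqrt(3)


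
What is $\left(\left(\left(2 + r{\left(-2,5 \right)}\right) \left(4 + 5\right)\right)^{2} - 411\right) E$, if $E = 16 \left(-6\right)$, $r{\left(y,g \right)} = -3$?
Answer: $31680$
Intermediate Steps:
$E = -96$
$\left(\left(\left(2 + r{\left(-2,5 \right)}\right) \left(4 + 5\right)\right)^{2} - 411\right) E = \left(\left(\left(2 - 3\right) \left(4 + 5\right)\right)^{2} - 411\right) \left(-96\right) = \left(\left(\left(-1\right) 9\right)^{2} - 411\right) \left(-96\right) = \left(\left(-9\right)^{2} - 411\right) \left(-96\right) = \left(81 - 411\right) \left(-96\right) = \left(-330\right) \left(-96\right) = 31680$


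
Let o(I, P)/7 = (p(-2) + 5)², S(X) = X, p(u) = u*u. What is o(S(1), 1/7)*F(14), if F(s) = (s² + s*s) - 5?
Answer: 219429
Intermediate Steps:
p(u) = u²
o(I, P) = 567 (o(I, P) = 7*((-2)² + 5)² = 7*(4 + 5)² = 7*9² = 7*81 = 567)
F(s) = -5 + 2*s² (F(s) = (s² + s²) - 5 = 2*s² - 5 = -5 + 2*s²)
o(S(1), 1/7)*F(14) = 567*(-5 + 2*14²) = 567*(-5 + 2*196) = 567*(-5 + 392) = 567*387 = 219429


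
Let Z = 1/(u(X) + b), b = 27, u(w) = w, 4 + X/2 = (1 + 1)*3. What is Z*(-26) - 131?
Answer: -4087/31 ≈ -131.84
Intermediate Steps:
X = 4 (X = -8 + 2*((1 + 1)*3) = -8 + 2*(2*3) = -8 + 2*6 = -8 + 12 = 4)
Z = 1/31 (Z = 1/(4 + 27) = 1/31 ≈ 0.032258)
Z*(-26) - 131 = (1/31)*(-26) - 131 = -26/31 - 131 = -4087/31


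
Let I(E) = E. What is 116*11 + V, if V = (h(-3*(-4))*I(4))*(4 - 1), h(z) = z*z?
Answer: 3004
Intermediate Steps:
h(z) = z²
V = 1728 (V = ((-3*(-4))²*4)*(4 - 1) = (12²*4)*3 = (144*4)*3 = 576*3 = 1728)
116*11 + V = 116*11 + 1728 = 1276 + 1728 = 3004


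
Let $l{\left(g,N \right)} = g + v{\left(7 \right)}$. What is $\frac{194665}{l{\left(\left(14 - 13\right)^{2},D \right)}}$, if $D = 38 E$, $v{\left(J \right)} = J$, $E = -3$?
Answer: $\frac{194665}{8} \approx 24333.0$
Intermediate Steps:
$D = -114$ ($D = 38 \left(-3\right) = -114$)
$l{\left(g,N \right)} = 7 + g$ ($l{\left(g,N \right)} = g + 7 = 7 + g$)
$\frac{194665}{l{\left(\left(14 - 13\right)^{2},D \right)}} = \frac{194665}{7 + \left(14 - 13\right)^{2}} = \frac{194665}{7 + 1^{2}} = \frac{194665}{7 + 1} = \frac{194665}{8}$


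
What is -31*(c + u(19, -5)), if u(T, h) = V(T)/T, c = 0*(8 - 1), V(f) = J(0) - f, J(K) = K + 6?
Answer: 403/19 ≈ 21.211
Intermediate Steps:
J(K) = 6 + K
V(f) = 6 - f (V(f) = (6 + 0) - f = 6 - f)
c = 0 (c = 0*7 = 0)
u(T, h) = (6 - T)/T
-31*(c + u(19, -5)) = -31*(0 + (6 - 1*19)/19) = -31*(0 + (6 - 19)/19) = -31*(0 + (1/19)*(-13)) = -31*(0 - 13/19) = -31*(-13/19) = 403/19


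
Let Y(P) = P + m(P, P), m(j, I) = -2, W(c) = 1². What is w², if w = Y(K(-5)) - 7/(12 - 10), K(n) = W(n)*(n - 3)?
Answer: 729/4 ≈ 182.25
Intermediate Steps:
W(c) = 1
K(n) = -3 + n (K(n) = 1*(n - 3) = 1*(-3 + n) = -3 + n)
Y(P) = -2 + P (Y(P) = P - 2 = -2 + P)
w = -27/2 (w = (-2 + (-3 - 5)) - 7/(12 - 10) = (-2 - 8) - 7/2 = -10 - 7*½ = -10 - 7/2 = -27/2 ≈ -13.500)
w² = (-27/2)² = 729/4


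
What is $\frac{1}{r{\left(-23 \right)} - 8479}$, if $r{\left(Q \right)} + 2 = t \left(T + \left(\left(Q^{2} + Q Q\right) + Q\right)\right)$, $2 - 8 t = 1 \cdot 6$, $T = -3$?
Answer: $- \frac{1}{8997} \approx -0.00011115$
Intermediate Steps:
$t = - \frac{1}{2}$ ($t = \frac{1}{4} - \frac{1 \cdot 6}{8} = \frac{1}{4} - \frac{3}{4} = - \frac{1}{2} \approx -0.5$)
$r{\left(Q \right)} = - \frac{1}{2} - Q^{2} - \frac{Q}{2}$ ($r{\left(Q \right)} = -2 - \frac{-3 + \left(\left(Q^{2} + Q Q\right) + Q\right)}{2} = -2 - \frac{-3 + \left(\left(Q^{2} + Q^{2}\right) + Q\right)}{2} = -2 - \frac{-3 + \left(2 Q^{2} + Q\right)}{2} = -2 - \frac{-3 + \left(Q + 2 Q^{2}\right)}{2} = -2 - \frac{-3 + Q + 2 Q^{2}}{2} = -2 - \left(- \frac{3}{2} + Q^{2} + \frac{Q}{2}\right) = - \frac{1}{2} - Q^{2} - \frac{Q}{2}$)
$\frac{1}{r{\left(-23 \right)} - 8479} = \frac{1}{\left(- \frac{1}{2} - \left(-23\right)^{2} - - \frac{23}{2}\right) - 8479} = \frac{1}{\left(- \frac{1}{2} - 529 + \frac{23}{2}\right) - 8479} = \frac{1}{-518 - 8479} = \frac{1}{-8997} = - \frac{1}{8997}$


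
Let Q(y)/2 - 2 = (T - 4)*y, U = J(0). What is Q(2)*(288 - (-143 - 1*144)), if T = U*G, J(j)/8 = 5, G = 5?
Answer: 453100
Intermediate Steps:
J(j) = 40 (J(j) = 8*5 = 40)
U = 40
T = 200 (T = 40*5 = 200)
Q(y) = 4 + 392*y (Q(y) = 4 + 2*((200 - 4)*y) = 4 + 2*(196*y) = 4 + 392*y)
Q(2)*(288 - (-143 - 1*144)) = (4 + 392*2)*(288 - (-143 - 1*144)) = (4 + 784)*(288 - (-143 - 144)) = 788*(288 - 1*(-287)) = 788*(288 + 287) = 788*575 = 453100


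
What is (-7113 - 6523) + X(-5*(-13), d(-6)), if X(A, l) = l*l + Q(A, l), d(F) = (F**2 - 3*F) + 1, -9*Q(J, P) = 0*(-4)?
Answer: -10611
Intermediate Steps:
Q(J, P) = 0 (Q(J, P) = -0*(-4) = -1/9*0 = 0)
d(F) = 1 + F**2 - 3*F
X(A, l) = l**2 (X(A, l) = l*l + 0 = l**2 + 0 = l**2)
(-7113 - 6523) + X(-5*(-13), d(-6)) = (-7113 - 6523) + (1 + (-6)**2 - 3*(-6))**2 = -13636 + (1 + 36 + 18)**2 = -13636 + 55**2 = -13636 + 3025 = -10611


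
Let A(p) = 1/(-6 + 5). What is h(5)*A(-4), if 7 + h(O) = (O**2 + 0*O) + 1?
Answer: -19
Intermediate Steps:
A(p) = -1 (A(p) = 1/(-1) = -1)
h(O) = -6 + O**2 (h(O) = -7 + ((O**2 + 0*O) + 1) = -7 + ((O**2 + 0) + 1) = -7 + (O**2 + 1) = -7 + (1 + O**2) = -6 + O**2)
h(5)*A(-4) = (-6 + 5**2)*(-1) = (-6 + 25)*(-1) = 19*(-1) = -19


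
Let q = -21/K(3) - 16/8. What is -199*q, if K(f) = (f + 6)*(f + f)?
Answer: 8557/18 ≈ 475.39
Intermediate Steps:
K(f) = 2*f*(6 + f) (K(f) = (6 + f)*(2*f) = 2*f*(6 + f))
q = -43/18 (q = -21*1/(6*(6 + 3)) - 16/8 = -21/(2*3*9) - 16*⅛ = -21/54 - 2 = -21*1/54 - 2 = -7/18 - 2 = -43/18 ≈ -2.3889)
-199*q = -199*(-43/18) = 8557/18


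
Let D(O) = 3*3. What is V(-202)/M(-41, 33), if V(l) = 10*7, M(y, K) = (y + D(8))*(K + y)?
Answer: 35/128 ≈ 0.27344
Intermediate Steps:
D(O) = 9
M(y, K) = (9 + y)*(K + y) (M(y, K) = (y + 9)*(K + y) = (9 + y)*(K + y))
V(l) = 70
V(-202)/M(-41, 33) = 70/((-41)² + 9*33 + 9*(-41) + 33*(-41)) = 70/(1681 + 297 - 369 - 1353) = 70/256 = 70*(1/256) = 35/128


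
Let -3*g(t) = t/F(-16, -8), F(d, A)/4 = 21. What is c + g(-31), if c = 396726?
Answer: 99974983/252 ≈ 3.9673e+5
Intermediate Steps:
F(d, A) = 84 (F(d, A) = 4*21 = 84)
g(t) = -t/252 (g(t) = -t/(3*84) = -t/252)
c + g(-31) = 396726 - 1/252*(-31) = 396726 + 31/252 = 99974983/252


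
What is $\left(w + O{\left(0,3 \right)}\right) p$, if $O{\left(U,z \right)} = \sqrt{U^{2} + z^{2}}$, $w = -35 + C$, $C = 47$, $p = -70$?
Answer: $-1050$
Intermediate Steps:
$w = 12$ ($w = -35 + 47 = 12$)
$\left(w + O{\left(0,3 \right)}\right) p = \left(12 + \sqrt{0^{2} + 3^{2}}\right) \left(-70\right) = \left(12 + \sqrt{0 + 9}\right) \left(-70\right) = \left(12 + \sqrt{9}\right) \left(-70\right) = \left(12 + 3\right) \left(-70\right) = 15 \left(-70\right) = -1050$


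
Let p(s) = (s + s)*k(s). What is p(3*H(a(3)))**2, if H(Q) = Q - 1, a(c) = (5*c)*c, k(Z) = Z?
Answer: 1214383104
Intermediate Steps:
a(c) = 5*c**2
H(Q) = -1 + Q
p(s) = 2*s**2 (p(s) = (s + s)*s = (2*s)*s = 2*s**2)
p(3*H(a(3)))**2 = (2*(3*(-1 + 5*3**2))**2)**2 = (2*(3*(-1 + 5*9))**2)**2 = (2*(3*(-1 + 45))**2)**2 = (2*(3*44)**2)**2 = (2*132**2)**2 = (2*17424)**2 = 34848**2 = 1214383104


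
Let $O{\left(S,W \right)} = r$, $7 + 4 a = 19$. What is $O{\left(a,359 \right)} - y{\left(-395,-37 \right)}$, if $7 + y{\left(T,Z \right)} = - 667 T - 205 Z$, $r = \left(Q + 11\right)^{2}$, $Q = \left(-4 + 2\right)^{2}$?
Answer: $-270818$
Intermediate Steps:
$Q = 4$ ($Q = \left(-2\right)^{2} = 4$)
$a = 3$ ($a = - \frac{7}{4} + \frac{1}{4} \cdot 19 = - \frac{7}{4} + \frac{19}{4} = 3$)
$r = 225$ ($r = \left(4 + 11\right)^{2} = 15^{2} = 225$)
$y{\left(T,Z \right)} = -7 - 667 T - 205 Z$ ($y{\left(T,Z \right)} = -7 - \left(205 Z + 667 T\right) = -7 - 667 T - 205 Z$)
$O{\left(S,W \right)} = 225$
$O{\left(a,359 \right)} - y{\left(-395,-37 \right)} = 225 - \left(-7 - -263465 - -7585\right) = 225 - \left(-7 + 263465 + 7585\right) = 225 - 271043 = -270818$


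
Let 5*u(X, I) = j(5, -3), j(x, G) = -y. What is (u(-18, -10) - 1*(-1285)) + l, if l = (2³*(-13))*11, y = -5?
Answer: 142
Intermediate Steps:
j(x, G) = 5 (j(x, G) = -1*(-5) = 5)
u(X, I) = 1 (u(X, I) = (⅕)*5 = 1)
l = -1144 (l = (8*(-13))*11 = -104*11 = -1144)
(u(-18, -10) - 1*(-1285)) + l = (1 - 1*(-1285)) - 1144 = (1 + 1285) - 1144 = 1286 - 1144 = 142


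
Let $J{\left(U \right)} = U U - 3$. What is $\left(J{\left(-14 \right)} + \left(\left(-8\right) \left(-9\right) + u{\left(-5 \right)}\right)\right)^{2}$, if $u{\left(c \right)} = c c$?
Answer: $84100$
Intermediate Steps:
$J{\left(U \right)} = -3 + U^{2}$ ($J{\left(U \right)} = U^{2} - 3 = -3 + U^{2}$)
$u{\left(c \right)} = c^{2}$
$\left(J{\left(-14 \right)} + \left(\left(-8\right) \left(-9\right) + u{\left(-5 \right)}\right)\right)^{2} = \left(\left(-3 + \left(-14\right)^{2}\right) + \left(\left(-8\right) \left(-9\right) + \left(-5\right)^{2}\right)\right)^{2} = \left(\left(-3 + 196\right) + \left(72 + 25\right)\right)^{2} = \left(193 + 97\right)^{2} = 290^{2} = 84100$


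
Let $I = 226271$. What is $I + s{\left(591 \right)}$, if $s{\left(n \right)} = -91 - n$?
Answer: $225589$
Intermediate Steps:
$I + s{\left(591 \right)} = 226271 - 682 = 225589$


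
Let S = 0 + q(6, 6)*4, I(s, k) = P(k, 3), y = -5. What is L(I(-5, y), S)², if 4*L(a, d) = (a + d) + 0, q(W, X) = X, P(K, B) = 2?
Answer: 169/4 ≈ 42.250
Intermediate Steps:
I(s, k) = 2
S = 24 (S = 0 + 6*4 = 0 + 24 = 24)
L(a, d) = a/4 + d/4 (L(a, d) = ((a + d) + 0)/4 = (a + d)/4 = a/4 + d/4)
L(I(-5, y), S)² = ((¼)*2 + (¼)*24)² = (½ + 6)² = (13/2)² = 169/4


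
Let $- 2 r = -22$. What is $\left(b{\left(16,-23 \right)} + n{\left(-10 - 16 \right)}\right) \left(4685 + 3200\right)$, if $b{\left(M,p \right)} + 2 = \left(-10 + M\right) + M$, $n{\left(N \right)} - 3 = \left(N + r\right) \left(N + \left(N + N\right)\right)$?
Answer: $9406805$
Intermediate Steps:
$r = 11$ ($r = \left(- \frac{1}{2}\right) \left(-22\right) = 11$)
$n{\left(N \right)} = 3 + 3 N \left(11 + N\right)$ ($n{\left(N \right)} = 3 + \left(N + 11\right) \left(N + \left(N + N\right)\right) = 3 + \left(11 + N\right) \left(N + 2 N\right) = 3 + \left(11 + N\right) 3 N = 3 + 3 N \left(11 + N\right)$)
$b{\left(M,p \right)} = -12 + 2 M$ ($b{\left(M,p \right)} = -2 + \left(\left(-10 + M\right) + M\right) = -2 + \left(-10 + 2 M\right) = -12 + 2 M$)
$\left(b{\left(16,-23 \right)} + n{\left(-10 - 16 \right)}\right) \left(4685 + 3200\right) = \left(\left(-12 + 2 \cdot 16\right) + \left(3 + 3 \left(-10 - 16\right)^{2} + 33 \left(-10 - 16\right)\right)\right) \left(4685 + 3200\right) = \left(\left(-12 + 32\right) + \left(3 + 3 \left(-10 - 16\right)^{2} + 33 \left(-10 - 16\right)\right)\right) 7885 = \left(20 + \left(3 + 3 \left(-26\right)^{2} + 33 \left(-26\right)\right)\right) 7885 = \left(20 + \left(3 + 3 \cdot 676 - 858\right)\right) 7885 = \left(20 + \left(3 + 2028 - 858\right)\right) 7885 = \left(20 + 1173\right) 7885 = 1193 \cdot 7885 = 9406805$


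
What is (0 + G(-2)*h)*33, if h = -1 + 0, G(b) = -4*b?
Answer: -264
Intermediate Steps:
h = -1
(0 + G(-2)*h)*33 = (0 - 4*(-2)*(-1))*33 = (0 + 8*(-1))*33 = (0 - 8)*33 = -8*33 = -264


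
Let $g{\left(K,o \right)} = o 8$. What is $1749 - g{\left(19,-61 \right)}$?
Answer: $2237$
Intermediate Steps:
$g{\left(K,o \right)} = 8 o$
$1749 - g{\left(19,-61 \right)} = 1749 - 8 \left(-61\right) = 1749 - -488 = 1749 + 488 = 2237$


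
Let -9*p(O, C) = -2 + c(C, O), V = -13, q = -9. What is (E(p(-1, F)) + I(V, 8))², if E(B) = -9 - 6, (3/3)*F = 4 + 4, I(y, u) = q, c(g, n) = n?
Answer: 576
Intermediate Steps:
I(y, u) = -9
F = 8 (F = 4 + 4 = 8)
p(O, C) = 2/9 - O/9 (p(O, C) = -(-2 + O)/9 = 2/9 - O/9)
E(B) = -15
(E(p(-1, F)) + I(V, 8))² = (-15 - 9)² = (-24)² = 576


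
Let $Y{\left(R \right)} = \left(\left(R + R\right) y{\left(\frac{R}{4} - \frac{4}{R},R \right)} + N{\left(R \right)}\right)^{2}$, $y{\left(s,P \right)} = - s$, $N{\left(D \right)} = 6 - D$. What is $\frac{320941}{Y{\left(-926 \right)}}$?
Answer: $\frac{320941}{183011128804} \approx 1.7537 \cdot 10^{-6}$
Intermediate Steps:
$Y{\left(R \right)} = \left(6 - R + 2 R \left(\frac{4}{R} - \frac{R}{4}\right)\right)^{2}$ ($Y{\left(R \right)} = \left(\left(R + R\right) \left(- (\frac{R}{4} - \frac{4}{R})\right) - \left(-6 + R\right)\right)^{2} = \left(2 R \left(- (R \frac{1}{4} - \frac{4}{R})\right) - \left(-6 + R\right)\right)^{2} = \left(2 R \left(- (\frac{R}{4} - \frac{4}{R})\right) - \left(-6 + R\right)\right)^{2} = \left(2 R \left(- (- \frac{4}{R} + \frac{R}{4})\right) - \left(-6 + R\right)\right)^{2} = \left(2 R \left(\frac{4}{R} - \frac{R}{4}\right) - \left(-6 + R\right)\right)^{2} = \left(6 - R + 2 R \left(\frac{4}{R} - \frac{R}{4}\right)\right)^{2}$)
$\frac{320941}{Y{\left(-926 \right)}} = \frac{320941}{\frac{1}{4} \left(-28 + \left(-926\right)^{2} + 2 \left(-926\right)\right)^{2}} = \frac{320941}{\frac{1}{4} \left(-28 + 857476 - 1852\right)^{2}} = \frac{320941}{\frac{1}{4} \cdot 855596^{2}} = \frac{320941}{\frac{1}{4} \cdot 732044515216} = \frac{320941}{183011128804}$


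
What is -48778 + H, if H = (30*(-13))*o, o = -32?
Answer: -36298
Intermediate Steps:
H = 12480 (H = (30*(-13))*(-32) = -390*(-32) = 12480)
-48778 + H = -48778 + 12480 = -36298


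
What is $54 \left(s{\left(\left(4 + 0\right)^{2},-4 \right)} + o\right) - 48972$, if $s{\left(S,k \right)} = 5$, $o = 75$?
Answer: $-44652$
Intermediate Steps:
$54 \left(s{\left(\left(4 + 0\right)^{2},-4 \right)} + o\right) - 48972 = 54 \left(5 + 75\right) - 48972 = 54 \cdot 80 - 48972 = 4320 - 48972 = -44652$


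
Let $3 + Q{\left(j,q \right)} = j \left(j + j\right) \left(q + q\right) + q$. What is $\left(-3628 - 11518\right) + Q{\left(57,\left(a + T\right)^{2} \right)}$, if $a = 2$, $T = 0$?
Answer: $36839$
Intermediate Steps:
$Q{\left(j,q \right)} = -3 + q + 4 q j^{2}$ ($Q{\left(j,q \right)} = -3 + \left(j \left(j + j\right) \left(q + q\right) + q\right) = -3 + \left(j 2 j 2 q + q\right) = -3 + \left(j 4 j q + q\right) = -3 + \left(4 q j^{2} + q\right) = -3 + \left(q + 4 q j^{2}\right) = -3 + q + 4 q j^{2}$)
$\left(-3628 - 11518\right) + Q{\left(57,\left(a + T\right)^{2} \right)} = \left(-3628 - 11518\right) + \left(-3 + \left(2 + 0\right)^{2} + 4 \left(2 + 0\right)^{2} \cdot 57^{2}\right) = -15146 + \left(-3 + 2^{2} + 4 \cdot 2^{2} \cdot 3249\right) = -15146 + \left(-3 + 4 + 4 \cdot 4 \cdot 3249\right) = -15146 + \left(-3 + 4 + 51984\right) = -15146 + 51985 = 36839$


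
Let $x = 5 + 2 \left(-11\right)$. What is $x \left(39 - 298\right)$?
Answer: $4403$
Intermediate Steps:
$x = -17$ ($x = 5 - 22 = -17$)
$x \left(39 - 298\right) = - 17 \left(39 - 298\right) = \left(-17\right) \left(-259\right) = 4403$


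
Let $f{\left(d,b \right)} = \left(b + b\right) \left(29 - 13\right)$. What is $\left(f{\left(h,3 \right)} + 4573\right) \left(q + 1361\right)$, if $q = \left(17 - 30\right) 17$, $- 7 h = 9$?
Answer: $5322660$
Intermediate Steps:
$h = - \frac{9}{7}$ ($h = \left(- \frac{1}{7}\right) 9 = - \frac{9}{7} \approx -1.2857$)
$f{\left(d,b \right)} = 32 b$ ($f{\left(d,b \right)} = 2 b 16 = 32 b$)
$q = -221$ ($q = \left(-13\right) 17 = -221$)
$\left(f{\left(h,3 \right)} + 4573\right) \left(q + 1361\right) = \left(32 \cdot 3 + 4573\right) \left(-221 + 1361\right) = \left(96 + 4573\right) 1140 = 4669 \cdot 1140 = 5322660$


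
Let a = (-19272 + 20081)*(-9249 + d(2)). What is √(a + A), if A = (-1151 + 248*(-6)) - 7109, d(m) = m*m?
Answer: I*√7488953 ≈ 2736.6*I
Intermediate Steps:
d(m) = m²
a = -7479205 (a = (-19272 + 20081)*(-9249 + 2²) = 809*(-9249 + 4) = 809*(-9245) = -7479205)
A = -9748 (A = (-1151 - 1488) - 7109 = -2639 - 7109 = -9748)
√(a + A) = √(-7479205 - 9748) = √(-7488953) = I*√7488953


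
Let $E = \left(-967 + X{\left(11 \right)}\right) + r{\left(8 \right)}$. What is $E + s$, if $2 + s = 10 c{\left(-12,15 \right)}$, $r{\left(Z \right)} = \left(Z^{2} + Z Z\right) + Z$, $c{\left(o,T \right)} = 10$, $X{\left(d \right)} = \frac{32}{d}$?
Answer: $- \frac{8031}{11} \approx -730.09$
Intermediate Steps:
$r{\left(Z \right)} = Z + 2 Z^{2}$ ($r{\left(Z \right)} = \left(Z^{2} + Z^{2}\right) + Z = 2 Z^{2} + Z = Z + 2 Z^{2}$)
$E = - \frac{9109}{11}$ ($E = \left(-967 + \frac{32}{11}\right) + 8 \left(1 + 2 \cdot 8\right) = \left(-967 + 32 \cdot \frac{1}{11}\right) + 8 \left(1 + 16\right) = \left(-967 + \frac{32}{11}\right) + 8 \cdot 17 = - \frac{10605}{11} + 136 = - \frac{9109}{11} \approx -828.09$)
$s = 98$ ($s = -2 + 10 \cdot 10 = -2 + 100 = 98$)
$E + s = - \frac{9109}{11} + 98 = - \frac{8031}{11}$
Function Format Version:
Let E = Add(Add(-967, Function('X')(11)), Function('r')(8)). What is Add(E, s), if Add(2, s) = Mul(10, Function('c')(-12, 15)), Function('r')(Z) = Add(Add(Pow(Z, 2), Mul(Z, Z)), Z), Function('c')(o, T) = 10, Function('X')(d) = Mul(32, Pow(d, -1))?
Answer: Rational(-8031, 11) ≈ -730.09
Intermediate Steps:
Function('r')(Z) = Add(Z, Mul(2, Pow(Z, 2))) (Function('r')(Z) = Add(Add(Pow(Z, 2), Pow(Z, 2)), Z) = Add(Mul(2, Pow(Z, 2)), Z) = Add(Z, Mul(2, Pow(Z, 2))))
E = Rational(-9109, 11) (E = Add(Add(-967, Mul(32, Pow(11, -1))), Mul(8, Add(1, Mul(2, 8)))) = Add(Add(-967, Mul(32, Rational(1, 11))), Mul(8, Add(1, 16))) = Add(Add(-967, Rational(32, 11)), Mul(8, 17)) = Add(Rational(-10605, 11), 136) = Rational(-9109, 11) ≈ -828.09)
s = 98 (s = Add(-2, Mul(10, 10)) = Add(-2, 100) = 98)
Add(E, s) = Add(Rational(-9109, 11), 98) = Rational(-8031, 11)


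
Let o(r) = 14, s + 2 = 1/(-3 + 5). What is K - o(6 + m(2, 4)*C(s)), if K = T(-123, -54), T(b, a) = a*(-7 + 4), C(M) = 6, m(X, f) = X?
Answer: 148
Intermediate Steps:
s = -3/2 (s = -2 + 1/(-3 + 5) = -2 + 1/2 = -2 + ½ = -3/2 ≈ -1.5000)
T(b, a) = -3*a (T(b, a) = a*(-3) = -3*a)
K = 162 (K = -3*(-54) = 162)
K - o(6 + m(2, 4)*C(s)) = 162 - 1*14 = 162 - 14 = 148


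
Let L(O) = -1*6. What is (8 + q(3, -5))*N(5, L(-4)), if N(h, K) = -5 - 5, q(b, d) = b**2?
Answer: -170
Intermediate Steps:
L(O) = -6
N(h, K) = -10
(8 + q(3, -5))*N(5, L(-4)) = (8 + 3**2)*(-10) = (8 + 9)*(-10) = 17*(-10) = -170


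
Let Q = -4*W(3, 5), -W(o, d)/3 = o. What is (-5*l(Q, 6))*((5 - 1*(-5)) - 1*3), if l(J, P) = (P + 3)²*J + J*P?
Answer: -109620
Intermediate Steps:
W(o, d) = -3*o
Q = 36 (Q = -(-12)*3 = -4*(-9) = 36)
l(J, P) = J*P + J*(3 + P)² (l(J, P) = (3 + P)²*J + J*P = J*(3 + P)² + J*P = J*P + J*(3 + P)²)
(-5*l(Q, 6))*((5 - 1*(-5)) - 1*3) = (-180*(6 + (3 + 6)²))*((5 - 1*(-5)) - 1*3) = (-180*(6 + 9²))*((5 + 5) - 3) = (-180*(6 + 81))*(10 - 3) = -180*87*7 = -5*3132*7 = -15660*7 = -109620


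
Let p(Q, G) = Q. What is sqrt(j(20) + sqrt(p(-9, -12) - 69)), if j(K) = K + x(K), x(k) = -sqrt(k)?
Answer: sqrt(20 - 2*sqrt(5) + I*sqrt(78)) ≈ 4.0861 + 1.0807*I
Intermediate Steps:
j(K) = K - sqrt(K)
sqrt(j(20) + sqrt(p(-9, -12) - 69)) = sqrt((20 - sqrt(20)) + sqrt(-9 - 69)) = sqrt((20 - 2*sqrt(5)) + sqrt(-78)) = sqrt((20 - 2*sqrt(5)) + I*sqrt(78)) = sqrt(20 - 2*sqrt(5) + I*sqrt(78))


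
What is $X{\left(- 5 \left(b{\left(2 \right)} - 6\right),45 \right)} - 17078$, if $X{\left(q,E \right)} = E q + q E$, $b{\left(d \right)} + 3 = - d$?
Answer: $-12128$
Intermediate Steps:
$b{\left(d \right)} = -3 - d$
$X{\left(q,E \right)} = 2 E q$ ($X{\left(q,E \right)} = E q + E q = 2 E q$)
$X{\left(- 5 \left(b{\left(2 \right)} - 6\right),45 \right)} - 17078 = 2 \cdot 45 \left(- 5 \left(\left(-3 - 2\right) - 6\right)\right) - 17078 = 2 \cdot 45 \left(- 5 \left(-5 - 6\right)\right) - 17078 = 2 \cdot 45 \left(\left(-5\right) \left(-11\right)\right) - 17078 = 2 \cdot 45 \cdot 55 - 17078 = 4950 - 17078 = -12128$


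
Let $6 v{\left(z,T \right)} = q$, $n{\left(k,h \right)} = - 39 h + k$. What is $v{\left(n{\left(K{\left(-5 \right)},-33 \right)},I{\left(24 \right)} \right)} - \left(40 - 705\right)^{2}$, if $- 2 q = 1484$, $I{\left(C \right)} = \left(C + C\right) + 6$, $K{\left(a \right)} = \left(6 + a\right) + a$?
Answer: $- \frac{1327046}{3} \approx -4.4235 \cdot 10^{5}$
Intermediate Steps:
$K{\left(a \right)} = 6 + 2 a$
$I{\left(C \right)} = 6 + 2 C$ ($I{\left(C \right)} = 2 C + 6 = 6 + 2 C$)
$n{\left(k,h \right)} = k - 39 h$
$q = -742$ ($q = \left(- \frac{1}{2}\right) 1484 = -742$)
$v{\left(z,T \right)} = - \frac{371}{3}$ ($v{\left(z,T \right)} = \frac{1}{6} \left(-742\right) = - \frac{371}{3}$)
$v{\left(n{\left(K{\left(-5 \right)},-33 \right)},I{\left(24 \right)} \right)} - \left(40 - 705\right)^{2} = - \frac{371}{3} - \left(40 - 705\right)^{2} = - \frac{371}{3} - \left(-665\right)^{2} = - \frac{371}{3} - 442225 = - \frac{1327046}{3}$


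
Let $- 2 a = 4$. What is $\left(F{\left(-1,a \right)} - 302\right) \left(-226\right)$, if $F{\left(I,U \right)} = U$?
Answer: $68704$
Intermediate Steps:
$a = -2$ ($a = \left(- \frac{1}{2}\right) 4 = -2$)
$\left(F{\left(-1,a \right)} - 302\right) \left(-226\right) = \left(-2 - 302\right) \left(-226\right) = \left(-304\right) \left(-226\right) = 68704$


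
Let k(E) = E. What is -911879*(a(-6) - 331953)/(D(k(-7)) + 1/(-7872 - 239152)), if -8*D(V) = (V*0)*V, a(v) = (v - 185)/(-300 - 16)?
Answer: -5907167186567048468/79 ≈ -7.4774e+16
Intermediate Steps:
a(v) = 185/316 - v/316 (a(v) = (-185 + v)/(-316) = (-185 + v)*(-1/316) = 185/316 - v/316)
D(V) = 0 (D(V) = -V*0*V/8 = -0*V = -⅛*0 = 0)
-911879*(a(-6) - 331953)/(D(k(-7)) + 1/(-7872 - 239152)) = -911879*((185/316 - 1/316*(-6)) - 331953)/(0 + 1/(-7872 - 239152)) = -911879*((185/316 + 3/158) - 331953)/(0 + 1/(-247024)) = -911879*(191/316 - 331953)/(0 - 1/247024) = -911879/((-1/(247024*(-104896957/316)))) = -911879/((-1/247024*(-316/104896957))) = -911879/79/6478016476492 = -911879*6478016476492/79 = -5907167186567048468/79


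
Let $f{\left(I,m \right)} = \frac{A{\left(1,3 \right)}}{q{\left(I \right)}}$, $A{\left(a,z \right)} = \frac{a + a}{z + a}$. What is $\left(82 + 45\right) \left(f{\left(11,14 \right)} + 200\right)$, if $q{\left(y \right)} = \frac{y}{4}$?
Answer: $\frac{279654}{11} \approx 25423.0$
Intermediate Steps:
$q{\left(y \right)} = \frac{y}{4}$ ($q{\left(y \right)} = y \frac{1}{4} = \frac{y}{4}$)
$A{\left(a,z \right)} = \frac{2 a}{a + z}$
$f{\left(I,m \right)} = \frac{2}{I}$ ($f{\left(I,m \right)} = \frac{2 \cdot 1 \frac{1}{1 + 3}}{\frac{1}{4} I} = 2 \cdot 1 \cdot \frac{1}{4} \frac{4}{I} = \frac{4 \frac{1}{I}}{2} = \frac{2}{I}$)
$\left(82 + 45\right) \left(f{\left(11,14 \right)} + 200\right) = \left(82 + 45\right) \left(\frac{2}{11} + 200\right) = 127 \left(2 \cdot \frac{1}{11} + 200\right) = 127 \left(\frac{2}{11} + 200\right) = 127 \cdot \frac{2202}{11} = \frac{279654}{11}$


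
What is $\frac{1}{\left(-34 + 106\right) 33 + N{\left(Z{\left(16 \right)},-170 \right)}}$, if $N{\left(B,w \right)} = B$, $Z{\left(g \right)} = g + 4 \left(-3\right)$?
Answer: $\frac{1}{2380} \approx 0.00042017$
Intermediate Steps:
$Z{\left(g \right)} = -12 + g$ ($Z{\left(g \right)} = g - 12 = -12 + g$)
$\frac{1}{\left(-34 + 106\right) 33 + N{\left(Z{\left(16 \right)},-170 \right)}} = \frac{1}{\left(-34 + 106\right) 33 + \left(-12 + 16\right)} = \frac{1}{72 \cdot 33 + 4} = \frac{1}{2376 + 4} = \frac{1}{2380}$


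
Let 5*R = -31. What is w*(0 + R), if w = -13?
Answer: 403/5 ≈ 80.600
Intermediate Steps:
R = -31/5 (R = (⅕)*(-31) = -31/5 ≈ -6.2000)
w*(0 + R) = -13*(0 - 31/5) = -13*(-31/5) = 403/5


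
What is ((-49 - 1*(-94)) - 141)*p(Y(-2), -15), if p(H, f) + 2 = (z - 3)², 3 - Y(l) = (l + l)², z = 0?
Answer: -672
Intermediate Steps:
Y(l) = 3 - 4*l² (Y(l) = 3 - (l + l)² = 3 - (2*l)² = 3 - 4*l²)
p(H, f) = 7 (p(H, f) = -2 + (0 - 3)² = -2 + (-3)² = -2 + 9 = 7)
((-49 - 1*(-94)) - 141)*p(Y(-2), -15) = ((-49 - 1*(-94)) - 141)*7 = ((-49 + 94) - 141)*7 = (45 - 141)*7 = -96*7 = -672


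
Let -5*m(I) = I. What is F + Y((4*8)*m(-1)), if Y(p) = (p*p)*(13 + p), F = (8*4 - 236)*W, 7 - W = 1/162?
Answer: -2133394/3375 ≈ -632.12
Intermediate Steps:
m(I) = -I/5
W = 1133/162 (W = 7 - 1/162 = 1133/162 ≈ 6.9938)
F = -38522/27 (F = (8*4 - 236)*(1133/162) = (32 - 236)*(1133/162) = -204*1133/162 = -38522/27 ≈ -1426.7)
Y(p) = p²*(13 + p)
F + Y((4*8)*m(-1)) = -38522/27 + ((4*8)*(-⅕*(-1)))²*(13 + (4*8)*(-⅕*(-1))) = -38522/27 + (32*(⅕))²*(13 + 32*(⅕)) = -38522/27 + (32/5)²*(13 + 32/5) = -38522/27 + (1024/25)*(97/5) = -38522/27 + 99328/125 = -2133394/3375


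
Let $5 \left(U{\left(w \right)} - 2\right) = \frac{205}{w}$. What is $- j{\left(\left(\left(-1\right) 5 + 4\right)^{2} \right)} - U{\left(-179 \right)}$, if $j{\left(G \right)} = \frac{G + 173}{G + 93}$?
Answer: $- \frac{30472}{8413} \approx -3.622$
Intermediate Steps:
$U{\left(w \right)} = 2 + \frac{41}{w}$ ($U{\left(w \right)} = 2 + \frac{205 \frac{1}{w}}{5} = 2 + \frac{41}{w}$)
$j{\left(G \right)} = \frac{173 + G}{93 + G}$
$- j{\left(\left(\left(-1\right) 5 + 4\right)^{2} \right)} - U{\left(-179 \right)} = - \frac{173 + \left(\left(-1\right) 5 + 4\right)^{2}}{93 + \left(\left(-1\right) 5 + 4\right)^{2}} - \left(2 + \frac{41}{-179}\right) = - \frac{173 + \left(-5 + 4\right)^{2}}{93 + \left(-5 + 4\right)^{2}} - \left(2 + 41 \left(- \frac{1}{179}\right)\right) = - \frac{173 + \left(-1\right)^{2}}{93 + \left(-1\right)^{2}} - \left(2 - \frac{41}{179}\right) = - \frac{173 + 1}{93 + 1} - \frac{317}{179} = - \frac{174}{94} - \frac{317}{179} = \left(-1\right) \frac{87}{47} - \frac{317}{179} = - \frac{87}{47} - \frac{317}{179} = - \frac{30472}{8413}$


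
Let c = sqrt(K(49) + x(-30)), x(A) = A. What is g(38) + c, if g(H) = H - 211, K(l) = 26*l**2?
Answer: -173 + 2*sqrt(15599) ≈ 76.792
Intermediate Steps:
g(H) = -211 + H
c = 2*sqrt(15599) (c = sqrt(26*49**2 - 30) = sqrt(26*2401 - 30) = sqrt(62426 - 30) = sqrt(62396) = 2*sqrt(15599) ≈ 249.79)
g(38) + c = (-211 + 38) + 2*sqrt(15599) = -173 + 2*sqrt(15599)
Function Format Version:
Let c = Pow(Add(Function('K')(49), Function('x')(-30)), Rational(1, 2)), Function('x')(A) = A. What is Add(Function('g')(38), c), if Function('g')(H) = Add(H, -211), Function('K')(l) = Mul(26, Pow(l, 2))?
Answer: Add(-173, Mul(2, Pow(15599, Rational(1, 2)))) ≈ 76.792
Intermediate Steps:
Function('g')(H) = Add(-211, H)
c = Mul(2, Pow(15599, Rational(1, 2))) (c = Pow(Add(Mul(26, Pow(49, 2)), -30), Rational(1, 2)) = Pow(Add(Mul(26, 2401), -30), Rational(1, 2)) = Pow(Add(62426, -30), Rational(1, 2)) = Pow(62396, Rational(1, 2)) = Mul(2, Pow(15599, Rational(1, 2))) ≈ 249.79)
Add(Function('g')(38), c) = Add(Add(-211, 38), Mul(2, Pow(15599, Rational(1, 2)))) = Add(-173, Mul(2, Pow(15599, Rational(1, 2))))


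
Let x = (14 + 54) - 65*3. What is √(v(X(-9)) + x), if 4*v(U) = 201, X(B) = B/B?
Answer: I*√307/2 ≈ 8.7607*I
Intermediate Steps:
X(B) = 1
v(U) = 201/4 (v(U) = (¼)*201 = 201/4)
x = -127 (x = 68 - 195 = -127)
√(v(X(-9)) + x) = √(201/4 - 127) = √(-307/4) = I*√307/2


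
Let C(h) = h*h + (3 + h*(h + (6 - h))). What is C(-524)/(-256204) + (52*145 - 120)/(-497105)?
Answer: -3909506553/3638865412 ≈ -1.0744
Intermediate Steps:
C(h) = 3 + h² + 6*h (C(h) = h² + (3 + h*6) = h² + (3 + 6*h) = 3 + h² + 6*h)
C(-524)/(-256204) + (52*145 - 120)/(-497105) = (3 + (-524)² + 6*(-524))/(-256204) + (52*145 - 120)/(-497105) = (3 + 274576 - 3144)*(-1/256204) + (7540 - 120)*(-1/497105) = 271435*(-1/256204) + 7420*(-1/497105) = -271435/256204 - 212/14203 = -3909506553/3638865412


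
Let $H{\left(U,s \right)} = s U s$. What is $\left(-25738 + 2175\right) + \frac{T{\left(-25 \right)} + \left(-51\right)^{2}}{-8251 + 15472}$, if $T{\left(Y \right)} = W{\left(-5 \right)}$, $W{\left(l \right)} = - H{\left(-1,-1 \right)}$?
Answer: $- \frac{170145821}{7221} \approx -23563.0$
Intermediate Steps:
$H{\left(U,s \right)} = U s^{2}$ ($H{\left(U,s \right)} = U s s = U s^{2}$)
$W{\left(l \right)} = 1$ ($W{\left(l \right)} = - \left(-1\right) \left(-1\right)^{2} = - \left(-1\right) 1 = \left(-1\right) \left(-1\right) = 1$)
$T{\left(Y \right)} = 1$
$\left(-25738 + 2175\right) + \frac{T{\left(-25 \right)} + \left(-51\right)^{2}}{-8251 + 15472} = \left(-25738 + 2175\right) + \frac{1 + \left(-51\right)^{2}}{-8251 + 15472} = -23563 + \frac{1 + 2601}{7221} = -23563 + 2602 \cdot \frac{1}{7221} = -23563 + \frac{2602}{7221} = - \frac{170145821}{7221}$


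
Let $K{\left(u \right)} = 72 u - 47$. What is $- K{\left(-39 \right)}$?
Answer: $2855$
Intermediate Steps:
$K{\left(u \right)} = -47 + 72 u$
$- K{\left(-39 \right)} = - (-47 + 72 \left(-39\right)) = - (-47 - 2808) = \left(-1\right) \left(-2855\right) = 2855$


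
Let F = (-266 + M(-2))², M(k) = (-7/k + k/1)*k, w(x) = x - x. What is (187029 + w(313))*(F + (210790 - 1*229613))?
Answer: 10013158602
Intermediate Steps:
w(x) = 0
M(k) = k*(k - 7/k) (M(k) = (-7/k + k*1)*k = (-7/k + k)*k = (k - 7/k)*k = k*(k - 7/k))
F = 72361 (F = (-266 + (-7 + (-2)²))² = (-266 + (-7 + 4))² = (-266 - 3)² = (-269)² = 72361)
(187029 + w(313))*(F + (210790 - 1*229613)) = (187029 + 0)*(72361 + (210790 - 1*229613)) = 187029*(72361 + (210790 - 229613)) = 187029*(72361 - 18823) = 187029*53538 = 10013158602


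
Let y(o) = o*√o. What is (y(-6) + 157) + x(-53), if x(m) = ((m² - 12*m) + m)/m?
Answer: 93 - 6*I*√6 ≈ 93.0 - 14.697*I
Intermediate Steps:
y(o) = o^(3/2)
x(m) = (m² - 11*m)/m
(y(-6) + 157) + x(-53) = ((-6)^(3/2) + 157) + (-11 - 53) = (-6*I*√6 + 157) - 64 = (157 - 6*I*√6) - 64 = 93 - 6*I*√6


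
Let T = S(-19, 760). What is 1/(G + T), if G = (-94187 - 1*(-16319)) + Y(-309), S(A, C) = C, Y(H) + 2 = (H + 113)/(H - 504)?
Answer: -813/62690234 ≈ -1.2969e-5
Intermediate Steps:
Y(H) = -2 + (113 + H)/(-504 + H) (Y(H) = -2 + (H + 113)/(H - 504) = -2 + (113 + H)/(-504 + H))
T = 760
G = -63308114/813 (G = (-94187 - 1*(-16319)) + (1121 - 1*(-309))/(-504 - 309) = (-94187 + 16319) + (1121 + 309)/(-813) = -77868 - 1/813*1430 = -77868 - 1430/813 = -63308114/813 ≈ -77870.)
1/(G + T) = 1/(-63308114/813 + 760) = 1/(-62690234/813) = -813/62690234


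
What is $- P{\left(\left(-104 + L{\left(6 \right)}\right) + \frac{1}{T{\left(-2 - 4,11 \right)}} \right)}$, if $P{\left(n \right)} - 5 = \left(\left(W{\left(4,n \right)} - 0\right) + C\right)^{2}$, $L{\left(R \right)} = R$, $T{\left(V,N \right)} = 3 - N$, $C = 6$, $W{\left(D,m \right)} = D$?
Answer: $-105$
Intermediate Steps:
$P{\left(n \right)} = 105$ ($P{\left(n \right)} = 5 + \left(\left(4 - 0\right) + 6\right)^{2} = 5 + \left(\left(4 + 0\right) + 6\right)^{2} = 5 + \left(4 + 6\right)^{2} = 5 + 10^{2} = 5 + 100 = 105$)
$- P{\left(\left(-104 + L{\left(6 \right)}\right) + \frac{1}{T{\left(-2 - 4,11 \right)}} \right)} = \left(-1\right) 105 = -105$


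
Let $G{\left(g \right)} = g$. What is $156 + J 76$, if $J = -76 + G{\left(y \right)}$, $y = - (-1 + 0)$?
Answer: $-5544$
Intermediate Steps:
$y = 1$ ($y = \left(-1\right) \left(-1\right) = 1$)
$J = -75$ ($J = -76 + 1 = -75$)
$156 + J 76 = 156 - 5700 = -5544$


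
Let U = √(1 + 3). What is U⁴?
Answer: 16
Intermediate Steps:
U = 2 (U = √4 = 2)
U⁴ = 2⁴ = 16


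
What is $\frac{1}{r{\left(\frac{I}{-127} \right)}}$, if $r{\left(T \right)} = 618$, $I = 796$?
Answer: $\frac{1}{618} \approx 0.0016181$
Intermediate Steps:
$\frac{1}{r{\left(\frac{I}{-127} \right)}} = \frac{1}{618}$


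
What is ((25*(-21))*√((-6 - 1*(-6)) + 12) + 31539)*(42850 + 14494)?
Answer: 1808572416 - 60211200*√3 ≈ 1.7043e+9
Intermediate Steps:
((25*(-21))*√((-6 - 1*(-6)) + 12) + 31539)*(42850 + 14494) = (-525*√((-6 + 6) + 12) + 31539)*57344 = (-525*√(0 + 12) + 31539)*57344 = (-1050*√3 + 31539)*57344 = (31539 - 1050*√3)*57344 = 1808572416 - 60211200*√3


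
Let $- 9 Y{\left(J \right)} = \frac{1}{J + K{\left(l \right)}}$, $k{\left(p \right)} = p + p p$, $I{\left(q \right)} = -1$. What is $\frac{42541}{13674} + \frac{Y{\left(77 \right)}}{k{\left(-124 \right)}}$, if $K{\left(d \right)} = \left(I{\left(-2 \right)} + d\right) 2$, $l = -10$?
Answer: $\frac{53528912611}{17205857460} \approx 3.1111$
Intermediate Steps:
$k{\left(p \right)} = p + p^{2}$
$K{\left(d \right)} = -2 + 2 d$ ($K{\left(d \right)} = \left(-1 + d\right) 2 = -2 + 2 d$)
$Y{\left(J \right)} = - \frac{1}{9 \left(-22 + J\right)}$ ($Y{\left(J \right)} = - \frac{1}{9 \left(J + \left(-2 + 2 \left(-10\right)\right)\right)} = - \frac{1}{9 \left(J - 22\right)} = - \frac{1}{9 \left(-22 + J\right)}$)
$\frac{42541}{13674} + \frac{Y{\left(77 \right)}}{k{\left(-124 \right)}} = \frac{42541}{13674} + \frac{\left(-1\right) \frac{1}{-198 + 9 \cdot 77}}{\left(-124\right) \left(1 - 124\right)} = 42541 \cdot \frac{1}{13674} + \frac{\left(-1\right) \frac{1}{-198 + 693}}{\left(-124\right) \left(-123\right)} = \frac{42541}{13674} + \frac{\left(-1\right) \frac{1}{495}}{15252} = \frac{42541}{13674} + \left(-1\right) \frac{1}{495} \cdot \frac{1}{15252} = \frac{42541}{13674} - \frac{1}{7549740} = \frac{53528912611}{17205857460}$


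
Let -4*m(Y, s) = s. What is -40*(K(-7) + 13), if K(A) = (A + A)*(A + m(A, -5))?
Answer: -3740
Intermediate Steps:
m(Y, s) = -s/4
K(A) = 2*A*(5/4 + A) (K(A) = (A + A)*(A - ¼*(-5)) = (2*A)*(A + 5/4) = (2*A)*(5/4 + A) = 2*A*(5/4 + A))
-40*(K(-7) + 13) = -40*((½)*(-7)*(5 + 4*(-7)) + 13) = -40*((½)*(-7)*(5 - 28) + 13) = -40*((½)*(-7)*(-23) + 13) = -40*(161/2 + 13) = -40*187/2 = -3740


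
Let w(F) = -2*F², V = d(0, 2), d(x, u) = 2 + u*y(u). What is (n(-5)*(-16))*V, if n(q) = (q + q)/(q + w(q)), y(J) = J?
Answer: -192/11 ≈ -17.455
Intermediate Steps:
d(x, u) = 2 + u² (d(x, u) = 2 + u*u = 2 + u²)
V = 6 (V = 2 + 2² = 2 + 4 = 6)
n(q) = 2*q/(q - 2*q²) (n(q) = (q + q)/(q - 2*q²) = (2*q)/(q - 2*q²) = 2*q/(q - 2*q²))
(n(-5)*(-16))*V = (-2/(-1 + 2*(-5))*(-16))*6 = (-2/(-1 - 10)*(-16))*6 = (-2/(-11)*(-16))*6 = (-2*(-1/11)*(-16))*6 = ((2/11)*(-16))*6 = -32/11*6 = -192/11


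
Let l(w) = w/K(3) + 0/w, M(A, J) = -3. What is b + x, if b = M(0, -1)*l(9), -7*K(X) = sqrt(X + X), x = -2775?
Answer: -2775 + 63*sqrt(6)/2 ≈ -2697.8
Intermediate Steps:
K(X) = -sqrt(2)*sqrt(X)/7 (K(X) = -sqrt(X + X)/7 = -sqrt(2)*sqrt(X)/7)
l(w) = -7*w*sqrt(6)/6 (l(w) = w/((-sqrt(2)*sqrt(3)/7)) + 0/w = w/((-sqrt(6)/7)) + 0 = w*(-7*sqrt(6)/6) + 0 = -7*w*sqrt(6)/6 + 0 = -7*w*sqrt(6)/6)
b = 63*sqrt(6)/2 (b = -(-7)*9*sqrt(6)/2 = -(-63)*sqrt(6)/2 = 63*sqrt(6)/2 ≈ 77.159)
b + x = 63*sqrt(6)/2 - 2775 = -2775 + 63*sqrt(6)/2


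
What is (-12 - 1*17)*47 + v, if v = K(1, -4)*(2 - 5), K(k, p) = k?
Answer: -1366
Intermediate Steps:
v = -3 (v = 1*(2 - 5) = 1*(-3) = -3)
(-12 - 1*17)*47 + v = (-12 - 1*17)*47 - 3 = (-12 - 17)*47 - 3 = -29*47 - 3 = -1363 - 3 = -1366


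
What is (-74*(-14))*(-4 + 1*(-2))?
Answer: -6216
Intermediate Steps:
(-74*(-14))*(-4 + 1*(-2)) = 1036*(-4 - 2) = 1036*(-6) = -6216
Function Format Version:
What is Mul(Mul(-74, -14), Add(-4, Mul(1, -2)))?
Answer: -6216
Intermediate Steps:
Mul(Mul(-74, -14), Add(-4, Mul(1, -2))) = Mul(1036, Add(-4, -2)) = Mul(1036, -6) = -6216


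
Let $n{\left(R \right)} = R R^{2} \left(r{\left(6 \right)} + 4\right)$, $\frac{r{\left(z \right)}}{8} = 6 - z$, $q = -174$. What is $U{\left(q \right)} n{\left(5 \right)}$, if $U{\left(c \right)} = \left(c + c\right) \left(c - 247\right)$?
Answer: $73254000$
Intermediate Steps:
$r{\left(z \right)} = 48 - 8 z$ ($r{\left(z \right)} = 8 \left(6 - z\right) = 48 - 8 z$)
$U{\left(c \right)} = 2 c \left(-247 + c\right)$
$n{\left(R \right)} = 4 R^{3}$ ($n{\left(R \right)} = R R^{2} \left(\left(48 - 48\right) + 4\right) = R^{3} \left(\left(48 - 48\right) + 4\right) = R^{3} \left(0 + 4\right) = R^{3} \cdot 4 = 4 R^{3}$)
$U{\left(q \right)} n{\left(5 \right)} = 2 \left(-174\right) \left(-247 - 174\right) 4 \cdot 5^{3} = 2 \left(-174\right) \left(-421\right) 4 \cdot 125 = 146508 \cdot 500 = 73254000$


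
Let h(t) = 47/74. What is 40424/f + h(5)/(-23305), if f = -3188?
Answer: -17428541879/1374482290 ≈ -12.680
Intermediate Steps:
h(t) = 47/74 (h(t) = 47*(1/74) = 47/74)
40424/f + h(5)/(-23305) = 40424/(-3188) + (47/74)/(-23305) = 40424*(-1/3188) + (47/74)*(-1/23305) = -10106/797 - 47/1724570 = -17428541879/1374482290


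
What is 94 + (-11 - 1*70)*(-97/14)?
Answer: 9173/14 ≈ 655.21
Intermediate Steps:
94 + (-11 - 1*70)*(-97/14) = 94 + (-11 - 70)*(-97*1/14) = 94 - 81*(-97/14) = 94 + 7857/14 = 9173/14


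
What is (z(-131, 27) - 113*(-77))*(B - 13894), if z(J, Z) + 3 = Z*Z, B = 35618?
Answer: 204792148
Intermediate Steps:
z(J, Z) = -3 + Z² (z(J, Z) = -3 + Z*Z = -3 + Z²)
(z(-131, 27) - 113*(-77))*(B - 13894) = ((-3 + 27²) - 113*(-77))*(35618 - 13894) = ((-3 + 729) + 8701)*21724 = (726 + 8701)*21724 = 9427*21724 = 204792148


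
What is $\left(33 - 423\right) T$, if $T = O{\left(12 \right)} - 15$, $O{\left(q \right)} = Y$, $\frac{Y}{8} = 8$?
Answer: $-19110$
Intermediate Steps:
$Y = 64$ ($Y = 8 \cdot 8 = 64$)
$O{\left(q \right)} = 64$
$T = 49$ ($T = 64 - 15 = 49$)
$\left(33 - 423\right) T = \left(33 - 423\right) 49 = \left(-390\right) 49 = -19110$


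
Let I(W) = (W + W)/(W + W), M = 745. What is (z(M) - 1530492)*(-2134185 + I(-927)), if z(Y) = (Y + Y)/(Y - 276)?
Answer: 1531915691635472/469 ≈ 3.2663e+12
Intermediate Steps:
z(Y) = 2*Y/(-276 + Y) (z(Y) = (2*Y)/(-276 + Y) = 2*Y/(-276 + Y))
I(W) = 1 (I(W) = (2*W)/((2*W)) = (2*W)*(1/(2*W)) = 1)
(z(M) - 1530492)*(-2134185 + I(-927)) = (2*745/(-276 + 745) - 1530492)*(-2134185 + 1) = (2*745/469 - 1530492)*(-2134184) = (2*745*(1/469) - 1530492)*(-2134184) = (1490/469 - 1530492)*(-2134184) = -717799258/469*(-2134184) = 1531915691635472/469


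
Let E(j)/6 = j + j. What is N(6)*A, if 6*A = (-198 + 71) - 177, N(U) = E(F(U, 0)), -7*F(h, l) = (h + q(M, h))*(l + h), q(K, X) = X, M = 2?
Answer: 43776/7 ≈ 6253.7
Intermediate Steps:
F(h, l) = -2*h*(h + l)/7 (F(h, l) = -(h + h)*(l + h)/7 = -2*h*(h + l)/7)
E(j) = 12*j (E(j) = 6*(j + j) = 6*(2*j) = 12*j)
N(U) = -24*U**2/7 (N(U) = 12*(2*U*(-U - 1*0)/7) = 12*(2*U*(-U + 0)/7) = 12*(2*U*(-U)/7) = 12*(-2*U**2/7) = -24*U**2/7)
A = -152/3 (A = ((-198 + 71) - 177)/6 = (-127 - 177)/6 = (1/6)*(-304) = -152/3 ≈ -50.667)
N(6)*A = -24/7*6**2*(-152/3) = -24/7*36*(-152/3) = -864/7*(-152/3) = 43776/7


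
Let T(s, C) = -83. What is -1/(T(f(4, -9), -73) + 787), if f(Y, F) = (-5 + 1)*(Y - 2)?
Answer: -1/704 ≈ -0.0014205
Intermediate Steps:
f(Y, F) = 8 - 4*Y (f(Y, F) = -4*(-2 + Y) = 8 - 4*Y)
-1/(T(f(4, -9), -73) + 787) = -1/(-83 + 787) = -1/704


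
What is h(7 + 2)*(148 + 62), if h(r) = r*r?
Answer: 17010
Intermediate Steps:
h(r) = r²
h(7 + 2)*(148 + 62) = (7 + 2)²*(148 + 62) = 9²*210 = 81*210 = 17010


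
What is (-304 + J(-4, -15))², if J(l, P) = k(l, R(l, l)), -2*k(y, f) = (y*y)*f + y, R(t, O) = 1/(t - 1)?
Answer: 2256004/25 ≈ 90240.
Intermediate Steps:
R(t, O) = 1/(-1 + t)
k(y, f) = -y/2 - f*y²/2 (k(y, f) = -((y*y)*f + y)/2 = -(y²*f + y)/2 = -(f*y² + y)/2 = -(y + f*y²)/2 = -y/2 - f*y²/2)
J(l, P) = -l*(1 + l/(-1 + l))/2
(-304 + J(-4, -15))² = (-304 + (½)*(-4)*(1 - 2*(-4))/(-1 - 4))² = (-304 + (½)*(-4)*(1 + 8)/(-5))² = (-304 + (½)*(-4)*(-⅕)*9)² = (-304 + 18/5)² = (-1502/5)² = 2256004/25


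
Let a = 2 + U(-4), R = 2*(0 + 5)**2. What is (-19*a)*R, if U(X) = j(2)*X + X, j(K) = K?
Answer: 9500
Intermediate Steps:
U(X) = 3*X (U(X) = 2*X + X = 3*X)
R = 50 (R = 2*5**2 = 2*25 = 50)
a = -10 (a = 2 + 3*(-4) = 2 - 12 = -10)
(-19*a)*R = -19*(-10)*50 = 190*50 = 9500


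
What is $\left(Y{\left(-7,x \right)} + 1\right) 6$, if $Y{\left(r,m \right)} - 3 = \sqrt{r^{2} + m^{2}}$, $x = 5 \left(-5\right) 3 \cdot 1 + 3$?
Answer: $24 + 6 \sqrt{5233} \approx 458.04$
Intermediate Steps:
$x = -72$ ($x = 5 \left(\left(-15\right) 1\right) + 3 = 5 \left(-15\right) + 3 = -75 + 3 = -72$)
$Y{\left(r,m \right)} = 3 + \sqrt{m^{2} + r^{2}}$ ($Y{\left(r,m \right)} = 3 + \sqrt{r^{2} + m^{2}} = 3 + \sqrt{m^{2} + r^{2}}$)
$\left(Y{\left(-7,x \right)} + 1\right) 6 = \left(\left(3 + \sqrt{\left(-72\right)^{2} + \left(-7\right)^{2}}\right) + 1\right) 6 = \left(\left(3 + \sqrt{5184 + 49}\right) + 1\right) 6 = \left(\left(3 + \sqrt{5233}\right) + 1\right) 6 = \left(4 + \sqrt{5233}\right) 6 = 24 + 6 \sqrt{5233}$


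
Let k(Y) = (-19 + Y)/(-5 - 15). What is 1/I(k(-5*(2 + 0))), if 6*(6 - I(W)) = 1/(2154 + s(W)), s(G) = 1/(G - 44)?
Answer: 10998204/65988373 ≈ 0.16667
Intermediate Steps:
s(G) = 1/(-44 + G)
k(Y) = 19/20 - Y/20 (k(Y) = (-19 + Y)/(-20) = (-19 + Y)*(-1/20) = 19/20 - Y/20)
I(W) = 6 - 1/(6*(2154 + 1/(-44 + W)))
1/I(k(-5*(2 + 0))) = 1/((-3411856 + 77543*(19/20 - (-1)*(2 + 0)/4))/(6*(-94775 + 2154*(19/20 - (-1)*(2 + 0)/4)))) = 1/((-3411856 + 77543*(19/20 - (-1)*2/4))/(6*(-94775 + 2154*(19/20 - (-1)*2/4)))) = 1/((-3411856 + 77543*(19/20 - 1/20*(-10)))/(6*(-94775 + 2154*(19/20 - 1/20*(-10))))) = 1/((-3411856 + 77543*(19/20 + ½))/(6*(-94775 + 2154*(19/20 + ½)))) = 1/((-3411856 + 77543*(29/20))/(6*(-94775 + 2154*(29/20)))) = 1/((-3411856 + 2248747/20)/(6*(-94775 + 31233/10))) = 1/((⅙)*(-65988373/20)/(-916517/10)) = 1/((⅙)*(-10/916517)*(-65988373/20)) = 1/(65988373/10998204) = 10998204/65988373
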